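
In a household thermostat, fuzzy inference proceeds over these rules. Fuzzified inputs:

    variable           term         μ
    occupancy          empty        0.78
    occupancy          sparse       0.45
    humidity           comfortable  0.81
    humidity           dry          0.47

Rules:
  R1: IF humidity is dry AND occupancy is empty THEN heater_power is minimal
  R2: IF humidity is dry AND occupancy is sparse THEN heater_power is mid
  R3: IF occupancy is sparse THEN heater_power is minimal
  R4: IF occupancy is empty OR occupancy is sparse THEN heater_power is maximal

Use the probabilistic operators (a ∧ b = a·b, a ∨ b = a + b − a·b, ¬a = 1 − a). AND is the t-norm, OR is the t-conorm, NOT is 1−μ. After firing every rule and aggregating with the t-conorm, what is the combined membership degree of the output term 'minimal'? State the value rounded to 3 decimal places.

0.652

R1: dry=0.47, empty=0.78; AND[a·b] → w = 0.3666
R2: dry=0.47, sparse=0.45; AND[a·b] → w = 0.2115
R3: sparse=0.45 → w = 0.4500
R4: empty=0.78, sparse=0.45; OR[a + b − a·b] → w = 0.8790
Rules with consequent 'minimal': {R1, R3} → strengths 0.3666, 0.4500
Aggregate via t-conorm [a + b − a·b]: 0.6516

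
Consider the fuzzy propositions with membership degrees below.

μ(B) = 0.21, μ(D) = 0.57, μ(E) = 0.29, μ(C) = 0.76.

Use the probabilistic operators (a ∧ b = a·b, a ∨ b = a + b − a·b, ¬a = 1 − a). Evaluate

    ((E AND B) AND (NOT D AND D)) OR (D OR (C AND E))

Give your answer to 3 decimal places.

0.670

E AND B = a·b on (0.2900, 0.2100) = 0.0609
NOT D = 1 − 0.5700 = 0.4300
NOT D AND D = a·b on (0.4300, 0.5700) = 0.2451
(E AND B) AND (NOT D AND D) = a·b on (0.0609, 0.2451) = 0.0149
C AND E = a·b on (0.7600, 0.2900) = 0.2204
D OR (C AND E) = a + b − a·b on (0.5700, 0.2204) = 0.6648
((E AND B) AND (NOT D AND D)) OR (D OR (C AND E)) = a + b − a·b on (0.0149, 0.6648) = 0.6698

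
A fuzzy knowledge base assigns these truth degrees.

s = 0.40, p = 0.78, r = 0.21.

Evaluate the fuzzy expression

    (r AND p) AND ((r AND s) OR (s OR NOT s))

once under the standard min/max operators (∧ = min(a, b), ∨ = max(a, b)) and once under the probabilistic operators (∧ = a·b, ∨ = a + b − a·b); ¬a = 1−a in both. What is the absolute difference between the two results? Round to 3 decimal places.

Under standard min/max:
  r AND p = min(a, b) on (0.21, 0.78) = 0.21
  r AND s = min(a, b) on (0.21, 0.40) = 0.21
  NOT s = 1 − 0.40 = 0.60
  s OR NOT s = max(a, b) on (0.40, 0.60) = 0.60
  (r AND s) OR (s OR NOT s) = max(a, b) on (0.21, 0.60) = 0.60
  (r AND p) AND ((r AND s) OR (s OR NOT s)) = min(a, b) on (0.21, 0.60) = 0.21
  → value = 0.2100
Under probabilistic:
  r AND p = a·b on (0.2100, 0.7800) = 0.1638
  r AND s = a·b on (0.2100, 0.4000) = 0.0840
  NOT s = 1 − 0.4000 = 0.6000
  s OR NOT s = a + b − a·b on (0.4000, 0.6000) = 0.7600
  (r AND s) OR (s OR NOT s) = a + b − a·b on (0.0840, 0.7600) = 0.7802
  (r AND p) AND ((r AND s) OR (s OR NOT s)) = a·b on (0.1638, 0.7802) = 0.1278
  → value = 0.1278
|0.2100 − 0.1278| = 0.082

0.082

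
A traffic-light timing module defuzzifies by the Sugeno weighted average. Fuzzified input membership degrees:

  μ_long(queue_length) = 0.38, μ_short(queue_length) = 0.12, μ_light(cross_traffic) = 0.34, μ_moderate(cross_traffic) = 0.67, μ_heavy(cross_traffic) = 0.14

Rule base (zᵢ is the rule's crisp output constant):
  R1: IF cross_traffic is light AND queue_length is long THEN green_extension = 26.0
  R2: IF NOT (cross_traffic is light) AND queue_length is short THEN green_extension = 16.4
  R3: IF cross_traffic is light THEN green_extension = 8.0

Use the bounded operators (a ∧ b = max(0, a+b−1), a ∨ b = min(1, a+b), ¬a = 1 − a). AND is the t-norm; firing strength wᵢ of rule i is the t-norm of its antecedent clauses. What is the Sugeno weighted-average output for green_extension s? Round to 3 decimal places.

R1 (z=26.0): light=0.34, long=0.38; AND[max(0, a+b−1)] → w = 0.00
R2 (z=16.4): ¬light=1−0.34=0.66, short=0.12; AND[max(0, a+b−1)] → w = 0.00
R3 (z=8.0): light=0.34 → w = 0.34
Weighted average = (0.00·26.0 + 0.00·16.4 + 0.34·8.0) / (0.00 + 0.00 + 0.34)
  = 2.7200 / 0.3400 = 8.000

8.000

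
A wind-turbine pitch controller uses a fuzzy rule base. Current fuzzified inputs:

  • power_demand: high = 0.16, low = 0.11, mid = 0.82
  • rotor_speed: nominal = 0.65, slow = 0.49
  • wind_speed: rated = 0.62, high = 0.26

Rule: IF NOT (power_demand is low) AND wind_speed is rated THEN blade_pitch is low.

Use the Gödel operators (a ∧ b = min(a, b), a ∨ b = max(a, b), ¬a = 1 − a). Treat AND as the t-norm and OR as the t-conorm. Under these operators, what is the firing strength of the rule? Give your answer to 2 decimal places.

0.62

firing strength: ¬low=1−0.11=0.89, rated=0.62; AND[min(a, b)] → w = 0.62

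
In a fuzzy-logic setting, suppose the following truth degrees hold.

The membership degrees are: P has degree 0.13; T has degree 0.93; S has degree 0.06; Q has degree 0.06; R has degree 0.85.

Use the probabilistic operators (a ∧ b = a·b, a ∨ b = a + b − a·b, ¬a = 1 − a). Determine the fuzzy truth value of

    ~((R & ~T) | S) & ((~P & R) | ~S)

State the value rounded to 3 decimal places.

~T = 1 − 0.9300 = 0.0700
R & ~T = a·b on (0.8500, 0.0700) = 0.0595
(R & ~T) | S = a + b − a·b on (0.0595, 0.0600) = 0.1159
~((R & ~T) | S) = 1 − 0.1159 = 0.8841
~P = 1 − 0.1300 = 0.8700
~P & R = a·b on (0.8700, 0.8500) = 0.7395
~S = 1 − 0.0600 = 0.9400
(~P & R) | ~S = a + b − a·b on (0.7395, 0.9400) = 0.9844
~((R & ~T) | S) & ((~P & R) | ~S) = a·b on (0.8841, 0.9844) = 0.8703

0.870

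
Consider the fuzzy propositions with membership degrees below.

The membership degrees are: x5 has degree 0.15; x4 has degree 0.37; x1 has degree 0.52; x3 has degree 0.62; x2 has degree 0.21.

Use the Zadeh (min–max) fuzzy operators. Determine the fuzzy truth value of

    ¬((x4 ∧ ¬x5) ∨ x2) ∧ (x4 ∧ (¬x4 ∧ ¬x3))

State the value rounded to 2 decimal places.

¬x5 = 1 − 0.15 = 0.85
x4 ∧ ¬x5 = min(a, b) on (0.37, 0.85) = 0.37
(x4 ∧ ¬x5) ∨ x2 = max(a, b) on (0.37, 0.21) = 0.37
¬((x4 ∧ ¬x5) ∨ x2) = 1 − 0.37 = 0.63
¬x4 = 1 − 0.37 = 0.63
¬x3 = 1 − 0.62 = 0.38
¬x4 ∧ ¬x3 = min(a, b) on (0.63, 0.38) = 0.38
x4 ∧ (¬x4 ∧ ¬x3) = min(a, b) on (0.37, 0.38) = 0.37
¬((x4 ∧ ¬x5) ∨ x2) ∧ (x4 ∧ (¬x4 ∧ ¬x3)) = min(a, b) on (0.63, 0.37) = 0.37

0.37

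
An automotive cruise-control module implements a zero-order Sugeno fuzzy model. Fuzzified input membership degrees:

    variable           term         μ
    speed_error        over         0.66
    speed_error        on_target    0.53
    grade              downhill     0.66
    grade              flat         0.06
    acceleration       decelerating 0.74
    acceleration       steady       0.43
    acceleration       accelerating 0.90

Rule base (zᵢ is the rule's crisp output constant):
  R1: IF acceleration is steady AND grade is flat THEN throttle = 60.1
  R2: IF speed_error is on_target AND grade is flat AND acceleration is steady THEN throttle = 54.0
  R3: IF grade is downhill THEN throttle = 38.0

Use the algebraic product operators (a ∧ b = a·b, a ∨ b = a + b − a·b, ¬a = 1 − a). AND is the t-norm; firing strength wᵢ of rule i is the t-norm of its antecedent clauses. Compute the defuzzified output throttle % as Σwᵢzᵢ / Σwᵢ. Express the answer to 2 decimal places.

39.13

R1 (z=60.1): steady=0.43, flat=0.06; AND[a·b] → w = 0.0258
R2 (z=54.0): on_target=0.53, flat=0.06, steady=0.43; AND[a·b] → w = 0.0137
R3 (z=38.0): downhill=0.66 → w = 0.6600
Weighted average = (0.0258·60.1 + 0.0137·54.0 + 0.6600·38.0) / (0.0258 + 0.0137 + 0.6600)
  = 27.3690 / 0.6995 = 39.13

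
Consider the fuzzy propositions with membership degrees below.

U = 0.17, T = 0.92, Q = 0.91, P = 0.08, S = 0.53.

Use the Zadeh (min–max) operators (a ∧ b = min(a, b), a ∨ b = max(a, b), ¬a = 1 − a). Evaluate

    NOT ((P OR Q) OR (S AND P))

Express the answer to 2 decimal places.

0.09

P OR Q = max(a, b) on (0.08, 0.91) = 0.91
S AND P = min(a, b) on (0.53, 0.08) = 0.08
(P OR Q) OR (S AND P) = max(a, b) on (0.91, 0.08) = 0.91
NOT ((P OR Q) OR (S AND P)) = 1 − 0.91 = 0.09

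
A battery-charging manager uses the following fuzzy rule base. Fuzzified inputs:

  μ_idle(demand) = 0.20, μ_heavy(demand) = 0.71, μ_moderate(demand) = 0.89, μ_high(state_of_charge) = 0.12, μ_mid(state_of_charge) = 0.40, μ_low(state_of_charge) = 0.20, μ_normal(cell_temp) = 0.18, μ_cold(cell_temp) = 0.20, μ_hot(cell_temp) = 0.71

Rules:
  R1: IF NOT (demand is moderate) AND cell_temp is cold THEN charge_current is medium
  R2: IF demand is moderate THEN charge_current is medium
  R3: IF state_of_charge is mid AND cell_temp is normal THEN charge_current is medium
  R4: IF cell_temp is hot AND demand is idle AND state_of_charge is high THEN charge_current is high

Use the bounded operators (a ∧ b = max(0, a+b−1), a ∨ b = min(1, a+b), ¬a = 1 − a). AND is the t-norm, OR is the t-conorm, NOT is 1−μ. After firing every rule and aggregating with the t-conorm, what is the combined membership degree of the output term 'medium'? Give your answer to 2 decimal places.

0.89

R1: ¬moderate=1−0.89=0.11, cold=0.20; AND[max(0, a+b−1)] → w = 0.00
R2: moderate=0.89 → w = 0.89
R3: mid=0.40, normal=0.18; AND[max(0, a+b−1)] → w = 0.00
R4: hot=0.71, idle=0.20, high=0.12; AND[max(0, a+b−1)] → w = 0.00
Rules with consequent 'medium': {R1, R2, R3} → strengths 0.00, 0.89, 0.00
Aggregate via t-conorm [min(1, a+b)]: 0.89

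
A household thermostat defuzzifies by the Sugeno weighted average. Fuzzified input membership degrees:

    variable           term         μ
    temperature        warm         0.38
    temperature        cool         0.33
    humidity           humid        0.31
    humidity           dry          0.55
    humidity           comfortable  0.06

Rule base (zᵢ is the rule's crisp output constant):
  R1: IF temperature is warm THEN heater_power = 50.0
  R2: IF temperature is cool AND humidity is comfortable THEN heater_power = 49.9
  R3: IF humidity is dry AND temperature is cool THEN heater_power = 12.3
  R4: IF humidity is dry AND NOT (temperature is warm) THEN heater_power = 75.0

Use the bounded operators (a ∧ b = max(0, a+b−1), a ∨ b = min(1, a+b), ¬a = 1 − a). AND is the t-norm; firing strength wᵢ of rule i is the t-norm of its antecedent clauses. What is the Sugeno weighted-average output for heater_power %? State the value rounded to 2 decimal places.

R1 (z=50.0): warm=0.38 → w = 0.38
R2 (z=49.9): cool=0.33, comfortable=0.06; AND[max(0, a+b−1)] → w = 0.00
R3 (z=12.3): dry=0.55, cool=0.33; AND[max(0, a+b−1)] → w = 0.00
R4 (z=75.0): dry=0.55, ¬warm=1−0.38=0.62; AND[max(0, a+b−1)] → w = 0.17
Weighted average = (0.38·50.0 + 0.00·49.9 + 0.00·12.3 + 0.17·75.0) / (0.38 + 0.00 + 0.00 + 0.17)
  = 31.7500 / 0.5500 = 57.73

57.73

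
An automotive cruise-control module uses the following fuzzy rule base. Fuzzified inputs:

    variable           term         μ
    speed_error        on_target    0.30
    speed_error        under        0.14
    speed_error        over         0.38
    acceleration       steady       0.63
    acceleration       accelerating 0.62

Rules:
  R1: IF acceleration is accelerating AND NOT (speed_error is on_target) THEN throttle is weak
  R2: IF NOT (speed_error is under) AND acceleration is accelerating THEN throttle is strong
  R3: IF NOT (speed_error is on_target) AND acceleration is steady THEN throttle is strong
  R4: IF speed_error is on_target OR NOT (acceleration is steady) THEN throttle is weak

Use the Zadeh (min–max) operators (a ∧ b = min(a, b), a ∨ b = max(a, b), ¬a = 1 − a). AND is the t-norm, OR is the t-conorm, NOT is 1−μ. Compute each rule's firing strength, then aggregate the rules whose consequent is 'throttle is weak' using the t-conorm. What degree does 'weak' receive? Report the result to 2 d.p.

0.62

R1: accelerating=0.62, ¬on_target=1−0.30=0.70; AND[min(a, b)] → w = 0.62
R2: ¬under=1−0.14=0.86, accelerating=0.62; AND[min(a, b)] → w = 0.62
R3: ¬on_target=1−0.30=0.70, steady=0.63; AND[min(a, b)] → w = 0.63
R4: on_target=0.30, ¬steady=1−0.63=0.37; OR[max(a, b)] → w = 0.37
Rules with consequent 'weak': {R1, R4} → strengths 0.62, 0.37
Aggregate via t-conorm [max(a, b)]: 0.62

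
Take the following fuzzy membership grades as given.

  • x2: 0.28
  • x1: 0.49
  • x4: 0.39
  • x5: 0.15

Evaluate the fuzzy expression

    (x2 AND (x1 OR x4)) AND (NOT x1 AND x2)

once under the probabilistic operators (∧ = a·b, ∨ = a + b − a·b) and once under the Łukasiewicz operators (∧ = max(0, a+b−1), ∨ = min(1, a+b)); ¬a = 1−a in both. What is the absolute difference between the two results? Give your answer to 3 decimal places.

0.028

Under probabilistic:
  x1 OR x4 = a + b − a·b on (0.4900, 0.3900) = 0.6889
  x2 AND (x1 OR x4) = a·b on (0.2800, 0.6889) = 0.1929
  NOT x1 = 1 − 0.4900 = 0.5100
  NOT x1 AND x2 = a·b on (0.5100, 0.2800) = 0.1428
  (x2 AND (x1 OR x4)) AND (NOT x1 AND x2) = a·b on (0.1929, 0.1428) = 0.0275
  → value = 0.0275
Under Łukasiewicz:
  x1 OR x4 = min(1, a+b) on (0.49, 0.39) = 0.88
  x2 AND (x1 OR x4) = max(0, a+b−1) on (0.28, 0.88) = 0.16
  NOT x1 = 1 − 0.49 = 0.51
  NOT x1 AND x2 = max(0, a+b−1) on (0.51, 0.28) = 0.00
  (x2 AND (x1 OR x4)) AND (NOT x1 AND x2) = max(0, a+b−1) on (0.16, 0.00) = 0.00
  → value = 0.0000
|0.0275 − 0.0000| = 0.028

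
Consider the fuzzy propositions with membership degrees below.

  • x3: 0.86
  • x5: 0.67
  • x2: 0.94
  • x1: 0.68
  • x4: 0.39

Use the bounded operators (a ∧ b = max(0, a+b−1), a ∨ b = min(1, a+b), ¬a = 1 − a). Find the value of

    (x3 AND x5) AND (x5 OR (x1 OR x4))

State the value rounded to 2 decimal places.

x3 AND x5 = max(0, a+b−1) on (0.86, 0.67) = 0.53
x1 OR x4 = min(1, a+b) on (0.68, 0.39) = 1.00
x5 OR (x1 OR x4) = min(1, a+b) on (0.67, 1.00) = 1.00
(x3 AND x5) AND (x5 OR (x1 OR x4)) = max(0, a+b−1) on (0.53, 1.00) = 0.53

0.53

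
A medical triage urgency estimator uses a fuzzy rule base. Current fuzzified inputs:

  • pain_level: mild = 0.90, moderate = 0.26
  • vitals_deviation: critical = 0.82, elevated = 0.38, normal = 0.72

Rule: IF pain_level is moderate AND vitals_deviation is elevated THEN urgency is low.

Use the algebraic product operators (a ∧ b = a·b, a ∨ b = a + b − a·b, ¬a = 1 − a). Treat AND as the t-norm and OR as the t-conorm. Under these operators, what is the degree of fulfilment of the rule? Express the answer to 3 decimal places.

firing strength: moderate=0.26, elevated=0.38; AND[a·b] → w = 0.0988

0.099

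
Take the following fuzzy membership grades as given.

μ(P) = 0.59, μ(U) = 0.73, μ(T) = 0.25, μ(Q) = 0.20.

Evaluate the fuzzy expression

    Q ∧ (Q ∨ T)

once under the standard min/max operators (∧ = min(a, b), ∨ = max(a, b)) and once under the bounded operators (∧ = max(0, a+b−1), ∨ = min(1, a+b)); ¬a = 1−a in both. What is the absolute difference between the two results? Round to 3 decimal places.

0.200

Under standard min/max:
  Q ∨ T = max(a, b) on (0.20, 0.25) = 0.25
  Q ∧ (Q ∨ T) = min(a, b) on (0.20, 0.25) = 0.20
  → value = 0.2000
Under bounded:
  Q ∨ T = min(1, a+b) on (0.20, 0.25) = 0.45
  Q ∧ (Q ∨ T) = max(0, a+b−1) on (0.20, 0.45) = 0.00
  → value = 0.0000
|0.2000 − 0.0000| = 0.200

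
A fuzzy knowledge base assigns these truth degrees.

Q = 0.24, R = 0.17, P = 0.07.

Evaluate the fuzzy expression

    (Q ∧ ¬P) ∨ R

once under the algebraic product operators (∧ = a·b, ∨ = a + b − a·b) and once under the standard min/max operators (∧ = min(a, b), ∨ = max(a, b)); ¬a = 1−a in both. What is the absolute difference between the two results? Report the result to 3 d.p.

0.115

Under algebraic product:
  ¬P = 1 − 0.0700 = 0.9300
  Q ∧ ¬P = a·b on (0.2400, 0.9300) = 0.2232
  (Q ∧ ¬P) ∨ R = a + b − a·b on (0.2232, 0.1700) = 0.3553
  → value = 0.3553
Under standard min/max:
  ¬P = 1 − 0.07 = 0.93
  Q ∧ ¬P = min(a, b) on (0.24, 0.93) = 0.24
  (Q ∧ ¬P) ∨ R = max(a, b) on (0.24, 0.17) = 0.24
  → value = 0.2400
|0.3553 − 0.2400| = 0.115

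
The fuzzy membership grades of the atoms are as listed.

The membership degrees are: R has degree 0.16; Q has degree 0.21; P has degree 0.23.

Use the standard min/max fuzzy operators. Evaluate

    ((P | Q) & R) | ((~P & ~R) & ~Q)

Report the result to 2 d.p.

P | Q = max(a, b) on (0.23, 0.21) = 0.23
(P | Q) & R = min(a, b) on (0.23, 0.16) = 0.16
~P = 1 − 0.23 = 0.77
~R = 1 − 0.16 = 0.84
~P & ~R = min(a, b) on (0.77, 0.84) = 0.77
~Q = 1 − 0.21 = 0.79
(~P & ~R) & ~Q = min(a, b) on (0.77, 0.79) = 0.77
((P | Q) & R) | ((~P & ~R) & ~Q) = max(a, b) on (0.16, 0.77) = 0.77

0.77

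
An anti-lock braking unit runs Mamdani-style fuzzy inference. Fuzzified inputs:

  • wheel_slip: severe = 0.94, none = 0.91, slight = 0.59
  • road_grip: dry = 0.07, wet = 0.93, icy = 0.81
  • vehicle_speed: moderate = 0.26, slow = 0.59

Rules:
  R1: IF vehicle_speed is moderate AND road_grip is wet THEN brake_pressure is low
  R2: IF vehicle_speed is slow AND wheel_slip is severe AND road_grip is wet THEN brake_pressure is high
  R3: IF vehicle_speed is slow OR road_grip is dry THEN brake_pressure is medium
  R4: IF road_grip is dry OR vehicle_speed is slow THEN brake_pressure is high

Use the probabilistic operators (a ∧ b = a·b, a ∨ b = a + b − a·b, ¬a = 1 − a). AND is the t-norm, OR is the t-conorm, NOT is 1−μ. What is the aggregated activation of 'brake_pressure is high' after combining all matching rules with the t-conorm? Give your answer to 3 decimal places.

R1: moderate=0.26, wet=0.93; AND[a·b] → w = 0.2418
R2: slow=0.59, severe=0.94, wet=0.93; AND[a·b] → w = 0.5158
R3: slow=0.59, dry=0.07; OR[a + b − a·b] → w = 0.6187
R4: dry=0.07, slow=0.59; OR[a + b − a·b] → w = 0.6187
Rules with consequent 'high': {R2, R4} → strengths 0.5158, 0.6187
Aggregate via t-conorm [a + b − a·b]: 0.8154

0.815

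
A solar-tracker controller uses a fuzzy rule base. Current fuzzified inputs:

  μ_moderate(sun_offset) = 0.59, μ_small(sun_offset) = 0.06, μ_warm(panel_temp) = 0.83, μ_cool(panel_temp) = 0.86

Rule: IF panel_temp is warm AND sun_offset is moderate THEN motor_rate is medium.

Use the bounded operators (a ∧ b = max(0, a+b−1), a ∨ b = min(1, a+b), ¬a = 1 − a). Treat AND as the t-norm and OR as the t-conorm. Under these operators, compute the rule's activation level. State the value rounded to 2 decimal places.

firing strength: warm=0.83, moderate=0.59; AND[max(0, a+b−1)] → w = 0.42

0.42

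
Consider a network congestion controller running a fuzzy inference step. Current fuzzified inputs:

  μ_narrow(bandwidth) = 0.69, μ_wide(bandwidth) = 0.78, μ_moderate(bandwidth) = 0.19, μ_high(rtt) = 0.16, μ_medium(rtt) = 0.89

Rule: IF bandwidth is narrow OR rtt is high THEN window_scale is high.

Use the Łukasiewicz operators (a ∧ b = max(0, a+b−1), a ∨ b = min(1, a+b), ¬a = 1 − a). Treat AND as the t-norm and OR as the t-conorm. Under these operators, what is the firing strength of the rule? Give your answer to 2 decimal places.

firing strength: narrow=0.69, high=0.16; OR[min(1, a+b)] → w = 0.85

0.85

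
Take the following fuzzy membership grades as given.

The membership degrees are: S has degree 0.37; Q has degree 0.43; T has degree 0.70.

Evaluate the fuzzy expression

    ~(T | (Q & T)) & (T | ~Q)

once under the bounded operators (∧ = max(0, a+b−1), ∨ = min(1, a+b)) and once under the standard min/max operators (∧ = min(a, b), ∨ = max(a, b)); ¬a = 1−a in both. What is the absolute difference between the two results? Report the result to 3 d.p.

0.130

Under bounded:
  Q & T = max(0, a+b−1) on (0.43, 0.70) = 0.13
  T | (Q & T) = min(1, a+b) on (0.70, 0.13) = 0.83
  ~(T | (Q & T)) = 1 − 0.83 = 0.17
  ~Q = 1 − 0.43 = 0.57
  T | ~Q = min(1, a+b) on (0.70, 0.57) = 1.00
  ~(T | (Q & T)) & (T | ~Q) = max(0, a+b−1) on (0.17, 1.00) = 0.17
  → value = 0.1700
Under standard min/max:
  Q & T = min(a, b) on (0.43, 0.70) = 0.43
  T | (Q & T) = max(a, b) on (0.70, 0.43) = 0.70
  ~(T | (Q & T)) = 1 − 0.70 = 0.30
  ~Q = 1 − 0.43 = 0.57
  T | ~Q = max(a, b) on (0.70, 0.57) = 0.70
  ~(T | (Q & T)) & (T | ~Q) = min(a, b) on (0.30, 0.70) = 0.30
  → value = 0.3000
|0.1700 − 0.3000| = 0.130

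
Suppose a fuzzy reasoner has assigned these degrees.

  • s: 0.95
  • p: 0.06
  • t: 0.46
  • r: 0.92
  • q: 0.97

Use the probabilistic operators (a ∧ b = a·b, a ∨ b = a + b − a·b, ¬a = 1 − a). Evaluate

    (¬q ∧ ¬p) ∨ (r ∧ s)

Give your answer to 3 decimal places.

¬q = 1 − 0.9700 = 0.0300
¬p = 1 − 0.0600 = 0.9400
¬q ∧ ¬p = a·b on (0.0300, 0.9400) = 0.0282
r ∧ s = a·b on (0.9200, 0.9500) = 0.8740
(¬q ∧ ¬p) ∨ (r ∧ s) = a + b − a·b on (0.0282, 0.8740) = 0.8776

0.878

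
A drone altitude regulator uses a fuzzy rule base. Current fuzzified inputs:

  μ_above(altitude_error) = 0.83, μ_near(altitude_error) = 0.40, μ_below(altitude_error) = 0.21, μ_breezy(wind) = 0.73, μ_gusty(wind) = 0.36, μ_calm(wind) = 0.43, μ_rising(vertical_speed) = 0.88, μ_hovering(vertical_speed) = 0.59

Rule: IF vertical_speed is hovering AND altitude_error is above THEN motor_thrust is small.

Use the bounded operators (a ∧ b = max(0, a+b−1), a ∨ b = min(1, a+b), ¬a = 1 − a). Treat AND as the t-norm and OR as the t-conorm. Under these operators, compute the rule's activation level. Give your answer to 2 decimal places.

firing strength: hovering=0.59, above=0.83; AND[max(0, a+b−1)] → w = 0.42

0.42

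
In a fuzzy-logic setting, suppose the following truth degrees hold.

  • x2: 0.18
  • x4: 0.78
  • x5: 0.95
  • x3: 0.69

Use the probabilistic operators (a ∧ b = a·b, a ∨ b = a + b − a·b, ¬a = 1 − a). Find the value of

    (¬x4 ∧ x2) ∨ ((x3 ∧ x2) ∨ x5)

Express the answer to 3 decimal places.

0.958

¬x4 = 1 − 0.7800 = 0.2200
¬x4 ∧ x2 = a·b on (0.2200, 0.1800) = 0.0396
x3 ∧ x2 = a·b on (0.6900, 0.1800) = 0.1242
(x3 ∧ x2) ∨ x5 = a + b − a·b on (0.1242, 0.9500) = 0.9562
(¬x4 ∧ x2) ∨ ((x3 ∧ x2) ∨ x5) = a + b − a·b on (0.0396, 0.9562) = 0.9579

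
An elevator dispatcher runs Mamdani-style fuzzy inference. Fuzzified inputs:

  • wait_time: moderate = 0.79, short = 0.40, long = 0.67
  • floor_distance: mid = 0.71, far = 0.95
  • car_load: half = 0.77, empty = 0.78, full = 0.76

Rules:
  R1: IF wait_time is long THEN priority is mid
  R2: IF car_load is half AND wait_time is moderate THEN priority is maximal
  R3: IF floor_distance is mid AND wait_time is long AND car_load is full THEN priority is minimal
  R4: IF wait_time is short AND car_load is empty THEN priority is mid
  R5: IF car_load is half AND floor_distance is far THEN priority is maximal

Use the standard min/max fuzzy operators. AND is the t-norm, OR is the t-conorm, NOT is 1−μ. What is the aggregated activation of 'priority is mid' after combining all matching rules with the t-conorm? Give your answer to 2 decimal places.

R1: long=0.67 → w = 0.67
R2: half=0.77, moderate=0.79; AND[min(a, b)] → w = 0.77
R3: mid=0.71, long=0.67, full=0.76; AND[min(a, b)] → w = 0.67
R4: short=0.40, empty=0.78; AND[min(a, b)] → w = 0.40
R5: half=0.77, far=0.95; AND[min(a, b)] → w = 0.77
Rules with consequent 'mid': {R1, R4} → strengths 0.67, 0.40
Aggregate via t-conorm [max(a, b)]: 0.67

0.67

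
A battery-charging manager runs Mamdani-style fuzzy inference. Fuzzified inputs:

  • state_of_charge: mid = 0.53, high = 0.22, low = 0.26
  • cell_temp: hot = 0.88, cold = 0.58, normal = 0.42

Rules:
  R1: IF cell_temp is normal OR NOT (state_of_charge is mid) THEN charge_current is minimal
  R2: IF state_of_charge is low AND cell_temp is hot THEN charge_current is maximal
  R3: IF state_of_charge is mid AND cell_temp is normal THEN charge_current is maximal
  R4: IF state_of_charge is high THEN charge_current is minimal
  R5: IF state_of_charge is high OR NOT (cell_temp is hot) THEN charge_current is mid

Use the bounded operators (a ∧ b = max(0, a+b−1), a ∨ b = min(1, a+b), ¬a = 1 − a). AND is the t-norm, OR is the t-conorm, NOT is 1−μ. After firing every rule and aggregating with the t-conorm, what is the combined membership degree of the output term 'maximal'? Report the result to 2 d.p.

R1: normal=0.42, ¬mid=1−0.53=0.47; OR[min(1, a+b)] → w = 0.89
R2: low=0.26, hot=0.88; AND[max(0, a+b−1)] → w = 0.14
R3: mid=0.53, normal=0.42; AND[max(0, a+b−1)] → w = 0.00
R4: high=0.22 → w = 0.22
R5: high=0.22, ¬hot=1−0.88=0.12; OR[min(1, a+b)] → w = 0.34
Rules with consequent 'maximal': {R2, R3} → strengths 0.14, 0.00
Aggregate via t-conorm [min(1, a+b)]: 0.14

0.14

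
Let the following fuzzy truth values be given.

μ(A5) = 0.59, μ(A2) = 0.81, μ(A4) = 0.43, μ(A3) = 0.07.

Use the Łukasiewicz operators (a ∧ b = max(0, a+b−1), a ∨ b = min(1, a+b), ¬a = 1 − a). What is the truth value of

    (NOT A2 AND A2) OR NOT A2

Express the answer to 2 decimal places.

0.19

NOT A2 = 1 − 0.81 = 0.19
NOT A2 AND A2 = max(0, a+b−1) on (0.19, 0.81) = 0.00
NOT A2 = 1 − 0.81 = 0.19
(NOT A2 AND A2) OR NOT A2 = min(1, a+b) on (0.00, 0.19) = 0.19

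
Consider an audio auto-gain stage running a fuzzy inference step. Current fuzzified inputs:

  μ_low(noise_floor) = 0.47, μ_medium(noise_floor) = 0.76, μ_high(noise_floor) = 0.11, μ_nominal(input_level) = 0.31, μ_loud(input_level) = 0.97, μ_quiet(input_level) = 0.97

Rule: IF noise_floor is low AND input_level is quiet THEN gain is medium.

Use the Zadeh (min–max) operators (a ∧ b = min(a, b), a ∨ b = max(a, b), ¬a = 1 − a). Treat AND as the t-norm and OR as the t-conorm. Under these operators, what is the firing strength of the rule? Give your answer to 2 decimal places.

0.47

firing strength: low=0.47, quiet=0.97; AND[min(a, b)] → w = 0.47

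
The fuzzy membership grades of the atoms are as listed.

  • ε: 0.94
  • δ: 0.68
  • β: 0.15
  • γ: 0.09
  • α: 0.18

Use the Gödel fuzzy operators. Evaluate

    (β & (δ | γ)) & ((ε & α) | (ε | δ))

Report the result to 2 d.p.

δ | γ = max(a, b) on (0.68, 0.09) = 0.68
β & (δ | γ) = min(a, b) on (0.15, 0.68) = 0.15
ε & α = min(a, b) on (0.94, 0.18) = 0.18
ε | δ = max(a, b) on (0.94, 0.68) = 0.94
(ε & α) | (ε | δ) = max(a, b) on (0.18, 0.94) = 0.94
(β & (δ | γ)) & ((ε & α) | (ε | δ)) = min(a, b) on (0.15, 0.94) = 0.15

0.15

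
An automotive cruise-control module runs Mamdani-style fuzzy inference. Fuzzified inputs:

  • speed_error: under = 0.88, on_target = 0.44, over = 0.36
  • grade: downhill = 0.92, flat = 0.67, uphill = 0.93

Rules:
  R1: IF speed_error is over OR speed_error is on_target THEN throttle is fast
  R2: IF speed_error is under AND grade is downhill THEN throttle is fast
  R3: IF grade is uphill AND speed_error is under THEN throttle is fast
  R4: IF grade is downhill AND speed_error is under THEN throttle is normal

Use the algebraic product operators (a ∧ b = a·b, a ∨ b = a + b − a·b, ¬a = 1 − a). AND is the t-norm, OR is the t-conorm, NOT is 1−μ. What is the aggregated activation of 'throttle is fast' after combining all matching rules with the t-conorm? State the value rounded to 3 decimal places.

R1: over=0.36, on_target=0.44; OR[a + b − a·b] → w = 0.6416
R2: under=0.88, downhill=0.92; AND[a·b] → w = 0.8096
R3: uphill=0.93, under=0.88; AND[a·b] → w = 0.8184
R4: downhill=0.92, under=0.88; AND[a·b] → w = 0.8096
Rules with consequent 'fast': {R1, R2, R3} → strengths 0.6416, 0.8096, 0.8184
Aggregate via t-conorm [a + b − a·b]: 0.9876

0.988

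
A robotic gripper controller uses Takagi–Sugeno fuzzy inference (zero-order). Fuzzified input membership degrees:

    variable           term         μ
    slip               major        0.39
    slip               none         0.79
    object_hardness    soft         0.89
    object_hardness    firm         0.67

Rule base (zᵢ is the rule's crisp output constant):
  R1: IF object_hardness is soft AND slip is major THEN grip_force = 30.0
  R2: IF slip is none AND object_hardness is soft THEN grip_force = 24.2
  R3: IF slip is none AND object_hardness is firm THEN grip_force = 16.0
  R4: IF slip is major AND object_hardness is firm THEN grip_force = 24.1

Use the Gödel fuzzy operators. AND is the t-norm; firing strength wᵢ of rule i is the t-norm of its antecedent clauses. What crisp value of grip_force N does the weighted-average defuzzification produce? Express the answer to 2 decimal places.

R1 (z=30.0): soft=0.89, major=0.39; AND[min(a, b)] → w = 0.39
R2 (z=24.2): none=0.79, soft=0.89; AND[min(a, b)] → w = 0.79
R3 (z=16.0): none=0.79, firm=0.67; AND[min(a, b)] → w = 0.67
R4 (z=24.1): major=0.39, firm=0.67; AND[min(a, b)] → w = 0.39
Weighted average = (0.39·30.0 + 0.79·24.2 + 0.67·16.0 + 0.39·24.1) / (0.39 + 0.79 + 0.67 + 0.39)
  = 50.9370 / 2.2400 = 22.74

22.74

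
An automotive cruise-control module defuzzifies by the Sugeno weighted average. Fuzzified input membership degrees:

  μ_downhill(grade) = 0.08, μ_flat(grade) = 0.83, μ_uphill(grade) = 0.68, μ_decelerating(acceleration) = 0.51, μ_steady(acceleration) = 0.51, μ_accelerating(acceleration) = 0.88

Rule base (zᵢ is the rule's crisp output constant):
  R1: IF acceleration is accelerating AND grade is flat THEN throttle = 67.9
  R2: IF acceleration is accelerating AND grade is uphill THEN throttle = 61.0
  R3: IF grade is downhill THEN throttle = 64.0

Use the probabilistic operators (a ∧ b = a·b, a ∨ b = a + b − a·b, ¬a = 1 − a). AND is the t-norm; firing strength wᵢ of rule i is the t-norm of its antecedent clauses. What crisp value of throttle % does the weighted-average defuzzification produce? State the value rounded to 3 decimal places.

64.748

R1 (z=67.9): accelerating=0.88, flat=0.83; AND[a·b] → w = 0.7304
R2 (z=61.0): accelerating=0.88, uphill=0.68; AND[a·b] → w = 0.5984
R3 (z=64.0): downhill=0.08 → w = 0.0800
Weighted average = (0.7304·67.9 + 0.5984·61.0 + 0.0800·64.0) / (0.7304 + 0.5984 + 0.0800)
  = 91.2166 / 1.4088 = 64.748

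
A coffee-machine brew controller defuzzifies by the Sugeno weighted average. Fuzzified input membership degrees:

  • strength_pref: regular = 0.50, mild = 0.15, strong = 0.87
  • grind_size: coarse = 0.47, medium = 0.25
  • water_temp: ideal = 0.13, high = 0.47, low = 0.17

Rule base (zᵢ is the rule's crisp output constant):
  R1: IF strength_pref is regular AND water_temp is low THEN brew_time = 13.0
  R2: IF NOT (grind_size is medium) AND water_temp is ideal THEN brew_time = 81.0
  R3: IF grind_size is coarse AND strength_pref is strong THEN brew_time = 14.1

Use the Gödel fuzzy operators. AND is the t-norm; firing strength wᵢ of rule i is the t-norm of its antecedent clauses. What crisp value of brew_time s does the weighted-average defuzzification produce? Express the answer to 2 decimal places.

R1 (z=13.0): regular=0.50, low=0.17; AND[min(a, b)] → w = 0.17
R2 (z=81.0): ¬medium=1−0.25=0.75, ideal=0.13; AND[min(a, b)] → w = 0.13
R3 (z=14.1): coarse=0.47, strong=0.87; AND[min(a, b)] → w = 0.47
Weighted average = (0.17·13.0 + 0.13·81.0 + 0.47·14.1) / (0.17 + 0.13 + 0.47)
  = 19.3670 / 0.7700 = 25.15

25.15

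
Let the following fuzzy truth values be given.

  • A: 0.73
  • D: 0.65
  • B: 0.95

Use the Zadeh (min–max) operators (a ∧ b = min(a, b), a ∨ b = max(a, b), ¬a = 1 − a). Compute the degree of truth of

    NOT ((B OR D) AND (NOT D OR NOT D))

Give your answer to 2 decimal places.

0.65

B OR D = max(a, b) on (0.95, 0.65) = 0.95
NOT D = 1 − 0.65 = 0.35
NOT D = 1 − 0.65 = 0.35
NOT D OR NOT D = max(a, b) on (0.35, 0.35) = 0.35
(B OR D) AND (NOT D OR NOT D) = min(a, b) on (0.95, 0.35) = 0.35
NOT ((B OR D) AND (NOT D OR NOT D)) = 1 − 0.35 = 0.65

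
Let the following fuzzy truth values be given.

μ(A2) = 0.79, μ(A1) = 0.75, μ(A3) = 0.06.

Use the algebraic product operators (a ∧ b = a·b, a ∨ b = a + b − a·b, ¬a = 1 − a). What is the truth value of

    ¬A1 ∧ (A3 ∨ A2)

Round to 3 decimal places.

¬A1 = 1 − 0.7500 = 0.2500
A3 ∨ A2 = a + b − a·b on (0.0600, 0.7900) = 0.8026
¬A1 ∧ (A3 ∨ A2) = a·b on (0.2500, 0.8026) = 0.2007

0.201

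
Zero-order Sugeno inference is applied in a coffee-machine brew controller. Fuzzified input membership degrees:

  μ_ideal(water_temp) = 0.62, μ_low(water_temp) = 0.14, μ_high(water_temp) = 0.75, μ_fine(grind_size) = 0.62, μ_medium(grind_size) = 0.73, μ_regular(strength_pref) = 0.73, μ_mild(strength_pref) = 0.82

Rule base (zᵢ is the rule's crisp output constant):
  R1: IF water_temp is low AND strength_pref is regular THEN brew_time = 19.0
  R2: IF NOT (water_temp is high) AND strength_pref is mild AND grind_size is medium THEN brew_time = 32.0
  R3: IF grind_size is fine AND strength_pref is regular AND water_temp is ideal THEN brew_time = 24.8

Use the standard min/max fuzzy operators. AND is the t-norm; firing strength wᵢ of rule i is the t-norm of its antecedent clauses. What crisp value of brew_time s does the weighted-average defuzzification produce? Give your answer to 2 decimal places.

25.78

R1 (z=19.0): low=0.14, regular=0.73; AND[min(a, b)] → w = 0.14
R2 (z=32.0): ¬high=1−0.75=0.25, mild=0.82, medium=0.73; AND[min(a, b)] → w = 0.25
R3 (z=24.8): fine=0.62, regular=0.73, ideal=0.62; AND[min(a, b)] → w = 0.62
Weighted average = (0.14·19.0 + 0.25·32.0 + 0.62·24.8) / (0.14 + 0.25 + 0.62)
  = 26.0360 / 1.0100 = 25.78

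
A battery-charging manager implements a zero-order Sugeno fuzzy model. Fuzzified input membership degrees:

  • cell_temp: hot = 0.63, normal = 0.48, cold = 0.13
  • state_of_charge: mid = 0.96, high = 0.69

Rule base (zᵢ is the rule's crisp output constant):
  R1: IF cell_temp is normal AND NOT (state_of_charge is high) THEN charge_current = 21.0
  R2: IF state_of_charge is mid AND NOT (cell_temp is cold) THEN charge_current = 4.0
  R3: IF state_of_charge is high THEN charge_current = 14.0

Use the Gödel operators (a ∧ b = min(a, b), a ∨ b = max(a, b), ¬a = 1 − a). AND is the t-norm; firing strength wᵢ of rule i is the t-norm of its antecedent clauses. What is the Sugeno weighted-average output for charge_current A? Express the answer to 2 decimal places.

R1 (z=21.0): normal=0.48, ¬high=1−0.69=0.31; AND[min(a, b)] → w = 0.31
R2 (z=4.0): mid=0.96, ¬cold=1−0.13=0.87; AND[min(a, b)] → w = 0.87
R3 (z=14.0): high=0.69 → w = 0.69
Weighted average = (0.31·21.0 + 0.87·4.0 + 0.69·14.0) / (0.31 + 0.87 + 0.69)
  = 19.6500 / 1.8700 = 10.51

10.51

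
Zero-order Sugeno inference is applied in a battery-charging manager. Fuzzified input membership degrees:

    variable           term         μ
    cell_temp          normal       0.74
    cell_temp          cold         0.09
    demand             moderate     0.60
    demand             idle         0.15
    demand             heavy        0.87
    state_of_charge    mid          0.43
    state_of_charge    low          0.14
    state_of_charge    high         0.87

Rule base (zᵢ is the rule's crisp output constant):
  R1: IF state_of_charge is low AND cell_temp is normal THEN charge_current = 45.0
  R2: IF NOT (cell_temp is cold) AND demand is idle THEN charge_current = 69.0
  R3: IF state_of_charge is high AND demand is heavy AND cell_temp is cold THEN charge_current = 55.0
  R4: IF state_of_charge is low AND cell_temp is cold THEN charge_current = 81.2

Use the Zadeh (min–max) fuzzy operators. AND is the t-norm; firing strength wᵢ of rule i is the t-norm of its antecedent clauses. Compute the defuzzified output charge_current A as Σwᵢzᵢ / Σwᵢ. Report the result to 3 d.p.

R1 (z=45.0): low=0.14, normal=0.74; AND[min(a, b)] → w = 0.14
R2 (z=69.0): ¬cold=1−0.09=0.91, idle=0.15; AND[min(a, b)] → w = 0.15
R3 (z=55.0): high=0.87, heavy=0.87, cold=0.09; AND[min(a, b)] → w = 0.09
R4 (z=81.2): low=0.14, cold=0.09; AND[min(a, b)] → w = 0.09
Weighted average = (0.14·45.0 + 0.15·69.0 + 0.09·55.0 + 0.09·81.2) / (0.14 + 0.15 + 0.09 + 0.09)
  = 28.9080 / 0.4700 = 61.506

61.506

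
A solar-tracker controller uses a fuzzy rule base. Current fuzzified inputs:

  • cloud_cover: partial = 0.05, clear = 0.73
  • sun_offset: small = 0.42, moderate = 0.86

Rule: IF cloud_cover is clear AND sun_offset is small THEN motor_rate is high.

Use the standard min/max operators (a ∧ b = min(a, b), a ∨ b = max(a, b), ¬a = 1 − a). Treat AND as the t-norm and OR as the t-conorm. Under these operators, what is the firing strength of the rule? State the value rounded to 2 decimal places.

0.42

firing strength: clear=0.73, small=0.42; AND[min(a, b)] → w = 0.42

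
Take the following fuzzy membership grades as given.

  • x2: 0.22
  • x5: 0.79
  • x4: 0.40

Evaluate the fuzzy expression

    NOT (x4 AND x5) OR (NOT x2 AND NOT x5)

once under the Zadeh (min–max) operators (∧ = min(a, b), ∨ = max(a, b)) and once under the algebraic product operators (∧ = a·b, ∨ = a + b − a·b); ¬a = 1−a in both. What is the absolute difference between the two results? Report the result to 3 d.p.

Under Zadeh (min–max):
  x4 AND x5 = min(a, b) on (0.40, 0.79) = 0.40
  NOT (x4 AND x5) = 1 − 0.40 = 0.60
  NOT x2 = 1 − 0.22 = 0.78
  NOT x5 = 1 − 0.79 = 0.21
  NOT x2 AND NOT x5 = min(a, b) on (0.78, 0.21) = 0.21
  NOT (x4 AND x5) OR (NOT x2 AND NOT x5) = max(a, b) on (0.60, 0.21) = 0.60
  → value = 0.6000
Under algebraic product:
  x4 AND x5 = a·b on (0.4000, 0.7900) = 0.3160
  NOT (x4 AND x5) = 1 − 0.3160 = 0.6840
  NOT x2 = 1 − 0.2200 = 0.7800
  NOT x5 = 1 − 0.7900 = 0.2100
  NOT x2 AND NOT x5 = a·b on (0.7800, 0.2100) = 0.1638
  NOT (x4 AND x5) OR (NOT x2 AND NOT x5) = a + b − a·b on (0.6840, 0.1638) = 0.7358
  → value = 0.7358
|0.6000 − 0.7358| = 0.136

0.136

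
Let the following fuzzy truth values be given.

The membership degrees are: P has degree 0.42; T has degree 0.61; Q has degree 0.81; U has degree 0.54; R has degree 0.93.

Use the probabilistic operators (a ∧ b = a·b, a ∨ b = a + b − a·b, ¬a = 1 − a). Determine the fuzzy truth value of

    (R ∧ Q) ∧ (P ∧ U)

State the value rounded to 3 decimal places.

R ∧ Q = a·b on (0.9300, 0.8100) = 0.7533
P ∧ U = a·b on (0.4200, 0.5400) = 0.2268
(R ∧ Q) ∧ (P ∧ U) = a·b on (0.7533, 0.2268) = 0.1708

0.171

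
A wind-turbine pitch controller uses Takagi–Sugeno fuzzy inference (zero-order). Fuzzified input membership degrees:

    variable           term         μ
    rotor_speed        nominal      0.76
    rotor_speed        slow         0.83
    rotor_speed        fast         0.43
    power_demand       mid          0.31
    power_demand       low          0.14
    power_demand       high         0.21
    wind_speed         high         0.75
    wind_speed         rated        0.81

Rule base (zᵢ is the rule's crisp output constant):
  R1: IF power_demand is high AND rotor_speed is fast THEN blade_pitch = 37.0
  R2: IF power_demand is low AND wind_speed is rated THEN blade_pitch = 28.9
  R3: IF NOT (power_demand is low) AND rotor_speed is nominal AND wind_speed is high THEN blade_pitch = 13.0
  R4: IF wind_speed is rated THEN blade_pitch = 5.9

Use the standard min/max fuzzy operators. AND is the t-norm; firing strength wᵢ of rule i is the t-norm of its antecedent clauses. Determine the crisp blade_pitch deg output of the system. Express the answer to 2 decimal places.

13.79

R1 (z=37.0): high=0.21, fast=0.43; AND[min(a, b)] → w = 0.21
R2 (z=28.9): low=0.14, rated=0.81; AND[min(a, b)] → w = 0.14
R3 (z=13.0): ¬low=1−0.14=0.86, nominal=0.76, high=0.75; AND[min(a, b)] → w = 0.75
R4 (z=5.9): rated=0.81 → w = 0.81
Weighted average = (0.21·37.0 + 0.14·28.9 + 0.75·13.0 + 0.81·5.9) / (0.21 + 0.14 + 0.75 + 0.81)
  = 26.3450 / 1.9100 = 13.79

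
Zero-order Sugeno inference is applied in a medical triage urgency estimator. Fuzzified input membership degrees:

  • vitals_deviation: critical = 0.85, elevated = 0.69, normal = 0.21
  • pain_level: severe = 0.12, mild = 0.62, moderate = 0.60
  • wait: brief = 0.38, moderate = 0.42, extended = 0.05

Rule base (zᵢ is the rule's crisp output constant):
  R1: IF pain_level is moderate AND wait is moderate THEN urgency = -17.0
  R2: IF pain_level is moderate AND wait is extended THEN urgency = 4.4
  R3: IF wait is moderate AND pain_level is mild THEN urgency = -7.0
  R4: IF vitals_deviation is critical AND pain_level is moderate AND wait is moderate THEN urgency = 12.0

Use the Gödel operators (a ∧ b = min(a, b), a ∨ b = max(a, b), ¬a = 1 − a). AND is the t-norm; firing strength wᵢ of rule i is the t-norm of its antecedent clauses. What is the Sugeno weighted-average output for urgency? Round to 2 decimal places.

R1 (z=-17.0): moderate=0.60, moderate=0.42; AND[min(a, b)] → w = 0.42
R2 (z=4.4): moderate=0.60, extended=0.05; AND[min(a, b)] → w = 0.05
R3 (z=-7.0): moderate=0.42, mild=0.62; AND[min(a, b)] → w = 0.42
R4 (z=12.0): critical=0.85, moderate=0.60, moderate=0.42; AND[min(a, b)] → w = 0.42
Weighted average = (0.42·-17.0 + 0.05·4.4 + 0.42·-7.0 + 0.42·12.0) / (0.42 + 0.05 + 0.42 + 0.42)
  = -4.8200 / 1.3100 = -3.68

-3.68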